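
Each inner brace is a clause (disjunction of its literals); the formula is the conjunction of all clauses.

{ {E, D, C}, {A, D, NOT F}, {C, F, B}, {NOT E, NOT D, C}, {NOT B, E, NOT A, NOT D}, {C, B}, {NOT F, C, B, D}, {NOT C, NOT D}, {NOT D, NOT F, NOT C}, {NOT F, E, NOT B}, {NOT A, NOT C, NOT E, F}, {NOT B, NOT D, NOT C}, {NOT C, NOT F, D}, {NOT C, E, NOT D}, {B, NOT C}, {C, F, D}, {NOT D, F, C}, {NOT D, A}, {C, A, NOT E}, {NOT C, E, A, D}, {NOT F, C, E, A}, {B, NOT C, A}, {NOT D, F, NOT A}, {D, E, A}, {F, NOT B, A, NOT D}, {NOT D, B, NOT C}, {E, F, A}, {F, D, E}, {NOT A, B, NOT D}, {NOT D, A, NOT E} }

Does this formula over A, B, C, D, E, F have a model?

Try C = true.
From the singleton clause (NOT D), D = false.
From the singleton clause (NOT F), F = false.
From the singleton clause (B), B = true.
From the singleton clause (E), E = true.
From the singleton clause (NOT A), A = false.
All clauses are satisfied.
A satisfying assignment: A ↦ false; B ↦ true; C ↦ true; D ↦ false; E ↦ true; F ↦ false.

Yes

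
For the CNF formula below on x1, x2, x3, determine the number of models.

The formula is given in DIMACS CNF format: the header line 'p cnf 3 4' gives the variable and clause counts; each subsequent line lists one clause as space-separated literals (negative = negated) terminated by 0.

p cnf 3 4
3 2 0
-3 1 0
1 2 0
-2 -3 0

3

There are 2^3 = 8 truth assignments over (x1, x2, x3).
Check each against the 4 clauses (columns in the order x1, x2, x3):
  F F F  ✗ fails (x3 ∨ x2)
  F F T  ✗ fails (¬x3 ∨ x1)
  F T F  ✓ satisfies all
  F T T  ✗ fails (¬x3 ∨ x1)
  T F F  ✗ fails (x3 ∨ x2)
  T F T  ✓ satisfies all
  T T F  ✓ satisfies all
  T T T  ✗ fails (¬x2 ∨ ¬x3)
3 of the 8 rows are models.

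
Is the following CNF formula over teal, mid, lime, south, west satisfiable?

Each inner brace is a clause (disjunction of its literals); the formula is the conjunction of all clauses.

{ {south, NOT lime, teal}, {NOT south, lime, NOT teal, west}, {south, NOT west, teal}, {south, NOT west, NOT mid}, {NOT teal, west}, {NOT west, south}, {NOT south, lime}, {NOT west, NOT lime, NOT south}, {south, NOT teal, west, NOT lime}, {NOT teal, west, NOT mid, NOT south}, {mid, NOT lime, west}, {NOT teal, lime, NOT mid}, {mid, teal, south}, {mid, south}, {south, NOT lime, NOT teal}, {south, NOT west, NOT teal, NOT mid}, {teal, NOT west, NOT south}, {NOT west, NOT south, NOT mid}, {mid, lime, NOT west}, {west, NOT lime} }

Try teal = false.
Try south = false.
(NOT lime) alone gives lime = false.
(NOT west) alone gives west = false.
(mid) alone gives mid = true.
All clauses are satisfied.
A satisfying assignment: teal ↦ false, mid ↦ true, lime ↦ false, south ↦ false, west ↦ false.

Satisfiable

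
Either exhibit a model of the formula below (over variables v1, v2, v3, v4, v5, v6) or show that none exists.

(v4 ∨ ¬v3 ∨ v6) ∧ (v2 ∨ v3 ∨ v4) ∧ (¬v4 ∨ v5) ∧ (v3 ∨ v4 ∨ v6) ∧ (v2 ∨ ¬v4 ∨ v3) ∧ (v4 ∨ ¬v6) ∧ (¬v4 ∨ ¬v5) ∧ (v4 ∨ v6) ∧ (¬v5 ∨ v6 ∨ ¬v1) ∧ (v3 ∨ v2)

UNSATISFIABLE

Try v4 = False.
The clause (¬v6) is unit, so v6 = False.
But (v6) is also a unit clause — contradiction.
So v4 must be the other value — set v4 = True.
The clause (v5) is unit, so v5 = True.
But (¬v5) is also a unit clause — contradiction.
Both values of v4 lead to a conflict.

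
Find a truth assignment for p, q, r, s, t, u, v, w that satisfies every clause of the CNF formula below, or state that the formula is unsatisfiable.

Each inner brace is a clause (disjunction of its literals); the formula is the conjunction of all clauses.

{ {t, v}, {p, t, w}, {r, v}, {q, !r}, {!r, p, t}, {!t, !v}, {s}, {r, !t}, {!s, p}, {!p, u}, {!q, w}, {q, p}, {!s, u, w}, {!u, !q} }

p ↦ true; q ↦ false; r ↦ false; s ↦ true; t ↦ false; u ↦ true; v ↦ true; w ↦ true

(s) alone gives s = true.
(p) alone gives p = true.
(u) alone gives u = true.
(!q) alone gives q = false.
(!r) alone gives r = false.
(v) alone gives v = true.
(!t) alone gives t = false.
All clauses hold; w can take either value.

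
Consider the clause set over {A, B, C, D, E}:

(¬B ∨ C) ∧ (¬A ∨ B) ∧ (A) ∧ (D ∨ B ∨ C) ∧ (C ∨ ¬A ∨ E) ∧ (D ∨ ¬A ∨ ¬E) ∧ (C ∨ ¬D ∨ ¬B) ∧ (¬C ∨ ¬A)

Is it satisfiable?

No

From the singleton clause (A), A = True.
From the singleton clause (B), B = True.
From the singleton clause (C), C = True.
But (¬C) is also a unit clause — contradiction.
No assignment satisfies every clause.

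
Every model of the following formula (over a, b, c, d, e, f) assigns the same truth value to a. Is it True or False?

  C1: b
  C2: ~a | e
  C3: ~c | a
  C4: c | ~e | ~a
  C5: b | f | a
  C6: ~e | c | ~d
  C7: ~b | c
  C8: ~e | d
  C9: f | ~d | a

Suppose a = 0.
From the singleton clause (b), b = 1.
From the singleton clause (~c), c = 0.
But (c) is also a unit clause — contradiction.
So every satisfying assignment has a = True.

True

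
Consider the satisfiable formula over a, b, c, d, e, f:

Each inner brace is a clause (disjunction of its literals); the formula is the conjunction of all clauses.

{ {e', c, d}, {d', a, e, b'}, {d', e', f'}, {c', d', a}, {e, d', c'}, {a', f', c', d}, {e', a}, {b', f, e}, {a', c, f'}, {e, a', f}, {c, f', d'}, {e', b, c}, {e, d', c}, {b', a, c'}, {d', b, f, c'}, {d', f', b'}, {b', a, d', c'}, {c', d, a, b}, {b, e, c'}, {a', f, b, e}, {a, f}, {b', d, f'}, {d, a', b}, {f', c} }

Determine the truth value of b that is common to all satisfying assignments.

Suppose b = 0.
Suppose e = 0.
Unit clause (c') forces c = 0.
Unit clause (d') forces d = 0.
Unit clause (a') forces a = 0.
Unit clause (f) forces f = 1.
That conflicts with the unit clause (f').
So e must be the other value — set e = 1.
Unit clause (a) forces a = 1.
Unit clause (c) forces c = 1.
Unit clause (d) forces d = 1.
Unit clause (f') forces f = 0.
That conflicts with the unit clause (f).
Both values of e lead to a conflict.
So every satisfying assignment has b = True.

True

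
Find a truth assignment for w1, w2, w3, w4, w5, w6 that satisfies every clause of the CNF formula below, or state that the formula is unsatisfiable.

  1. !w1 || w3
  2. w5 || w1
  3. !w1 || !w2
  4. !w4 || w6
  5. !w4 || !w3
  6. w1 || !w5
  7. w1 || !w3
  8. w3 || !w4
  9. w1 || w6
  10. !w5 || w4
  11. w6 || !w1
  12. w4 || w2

UNSATISFIABLE

Branch on w1: set w1 = false.
From the singleton clause (w5), w5 = true.
That conflicts with the unit clause (!w5).
That branch fails; take w1 = true instead.
From the singleton clause (w3), w3 = true.
From the singleton clause (!w2), w2 = false.
From the singleton clause (!w4), w4 = false.
That conflicts with the unit clause (w4).
Either choice for w1 ends in contradiction.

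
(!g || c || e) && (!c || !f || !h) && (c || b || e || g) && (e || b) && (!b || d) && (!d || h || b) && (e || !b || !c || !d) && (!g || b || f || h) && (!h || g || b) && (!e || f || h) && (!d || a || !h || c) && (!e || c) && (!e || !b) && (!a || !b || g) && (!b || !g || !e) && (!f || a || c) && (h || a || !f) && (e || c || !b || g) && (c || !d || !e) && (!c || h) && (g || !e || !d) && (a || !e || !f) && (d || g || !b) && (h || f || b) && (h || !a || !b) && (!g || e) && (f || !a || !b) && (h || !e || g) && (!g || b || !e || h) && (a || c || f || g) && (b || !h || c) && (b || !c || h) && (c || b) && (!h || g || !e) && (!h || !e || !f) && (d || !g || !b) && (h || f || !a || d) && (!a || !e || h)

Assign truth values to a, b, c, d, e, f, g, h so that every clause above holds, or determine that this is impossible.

Suppose e = true.
The clause (c) is unit, so c = true.
The clause (!b) is unit, so b = false.
The clause (h) is unit, so h = true.
The clause (!f) is unit, so f = false.
The clause (g) is unit, so g = true.
No clause remains; a, d are free.

a=false,  b=false,  c=true,  d=false,  e=true,  f=false,  g=true,  h=true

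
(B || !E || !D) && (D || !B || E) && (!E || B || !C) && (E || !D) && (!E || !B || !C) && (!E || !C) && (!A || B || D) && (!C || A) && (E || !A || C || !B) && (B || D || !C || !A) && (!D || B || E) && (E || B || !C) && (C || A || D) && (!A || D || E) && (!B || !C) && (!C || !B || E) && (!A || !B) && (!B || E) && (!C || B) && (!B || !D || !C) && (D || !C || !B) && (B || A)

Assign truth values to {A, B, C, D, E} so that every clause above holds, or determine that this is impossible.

A ↦ false; B ↦ true; C ↦ false; D ↦ true; E ↦ true

Suppose E = true.
(!C) alone gives C = false.
Suppose B = true.
(!A) alone gives A = false.
(D) alone gives D = true.
Every clause now holds.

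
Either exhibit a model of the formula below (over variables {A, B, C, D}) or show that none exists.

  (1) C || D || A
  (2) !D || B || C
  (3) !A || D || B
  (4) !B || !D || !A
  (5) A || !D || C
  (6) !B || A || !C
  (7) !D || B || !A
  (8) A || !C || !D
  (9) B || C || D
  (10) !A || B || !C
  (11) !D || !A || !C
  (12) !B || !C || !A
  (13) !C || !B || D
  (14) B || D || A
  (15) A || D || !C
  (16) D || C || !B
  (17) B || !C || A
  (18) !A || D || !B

UNSATISFIABLE

Suppose C = true.
Suppose B = false.
The clause (!A) is unit, so A = false.
But (A) is also a unit clause — contradiction.
Backtrack on B: now try B = true.
The clause (A) is unit, so A = true.
But (!A) is also a unit clause — contradiction.
Neither B = true nor B = false works.
Backtrack on C: now try C = false.
Suppose D = true.
The clause (B) is unit, so B = true.
The clause (!A) is unit, so A = false.
But (A) is also a unit clause — contradiction.
Backtrack on D: now try D = false.
The clause (A) is unit, so A = true.
The clause (B) is unit, so B = true.
But (!B) is also a unit clause — contradiction.
Neither D = true nor D = false works.
Neither C = true nor C = false works.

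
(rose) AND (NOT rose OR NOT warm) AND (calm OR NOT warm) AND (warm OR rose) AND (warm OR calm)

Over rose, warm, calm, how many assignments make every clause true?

1

There are 2^3 = 8 truth assignments over (rose, warm, calm).
Split on calm. With calm = true, the clauses containing calm are satisfied and NOT calm drops from the rest; 1 of the 2^2 = 4 assignments to the other variables satisfy what remains.
With calm = false, by the same count on the reduced clause set, 0 assignments work.
(One model: rose=T, warm=F, calm=T.)
Total: 1 + 0 = 1.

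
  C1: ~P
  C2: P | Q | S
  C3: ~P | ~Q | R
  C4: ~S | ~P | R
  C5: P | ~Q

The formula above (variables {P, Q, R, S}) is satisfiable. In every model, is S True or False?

Suppose S = 0.
The clause (~P) is unit, so P = 0.
The clause (Q) is unit, so Q = 1.
That conflicts with the unit clause (~Q).
So every satisfying assignment has S = True.

True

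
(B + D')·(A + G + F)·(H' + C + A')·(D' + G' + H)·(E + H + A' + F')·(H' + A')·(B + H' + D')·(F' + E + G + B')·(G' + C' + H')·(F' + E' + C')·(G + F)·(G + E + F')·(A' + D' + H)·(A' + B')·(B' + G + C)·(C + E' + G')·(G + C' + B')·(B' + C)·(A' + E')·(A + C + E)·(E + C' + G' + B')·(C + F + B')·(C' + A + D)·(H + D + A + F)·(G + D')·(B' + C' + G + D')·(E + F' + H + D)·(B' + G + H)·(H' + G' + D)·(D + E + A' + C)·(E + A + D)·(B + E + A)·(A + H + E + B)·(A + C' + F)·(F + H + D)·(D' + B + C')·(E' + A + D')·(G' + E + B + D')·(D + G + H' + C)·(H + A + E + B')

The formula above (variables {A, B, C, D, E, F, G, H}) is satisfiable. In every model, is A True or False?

False

Suppose A = 1.
The clause (H') is unit, so H = 0.
The clause (D') is unit, so D = 0.
The clause (B') is unit, so B = 0.
The clause (E') is unit, so E = 0.
The clause (F') is unit, so F = 0.
Now (F) is unsatisfied and unit — conflict.
So every satisfying assignment has A = False.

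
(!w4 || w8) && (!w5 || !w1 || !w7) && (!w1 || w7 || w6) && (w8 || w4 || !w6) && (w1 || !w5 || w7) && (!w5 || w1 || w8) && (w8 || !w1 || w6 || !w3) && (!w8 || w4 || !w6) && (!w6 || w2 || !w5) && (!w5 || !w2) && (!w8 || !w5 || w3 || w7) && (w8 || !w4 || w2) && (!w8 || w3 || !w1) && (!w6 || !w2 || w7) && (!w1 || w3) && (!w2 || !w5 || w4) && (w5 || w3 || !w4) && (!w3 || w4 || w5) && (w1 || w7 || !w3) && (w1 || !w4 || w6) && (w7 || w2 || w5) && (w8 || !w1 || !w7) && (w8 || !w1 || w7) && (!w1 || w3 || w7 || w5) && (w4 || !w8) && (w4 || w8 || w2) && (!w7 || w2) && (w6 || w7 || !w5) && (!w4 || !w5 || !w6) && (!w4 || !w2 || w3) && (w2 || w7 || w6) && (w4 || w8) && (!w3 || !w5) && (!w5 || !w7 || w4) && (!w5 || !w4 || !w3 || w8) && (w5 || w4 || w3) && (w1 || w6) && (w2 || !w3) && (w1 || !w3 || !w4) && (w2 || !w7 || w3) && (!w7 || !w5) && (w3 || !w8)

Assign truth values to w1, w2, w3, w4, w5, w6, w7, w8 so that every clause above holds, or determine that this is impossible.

w1: true, w2: true, w3: true, w4: true, w5: false, w6: false, w7: true, w8: true

Try w4 = true.
Unit clause (w8) forces w8 = true.
Unit clause (w3) forces w3 = true.
Unit clause (!w5) forces w5 = false.
Unit clause (w2) forces w2 = true.
Unit clause (w1) forces w1 = true.
Try w7 = true.
No clause remains; w6 is free.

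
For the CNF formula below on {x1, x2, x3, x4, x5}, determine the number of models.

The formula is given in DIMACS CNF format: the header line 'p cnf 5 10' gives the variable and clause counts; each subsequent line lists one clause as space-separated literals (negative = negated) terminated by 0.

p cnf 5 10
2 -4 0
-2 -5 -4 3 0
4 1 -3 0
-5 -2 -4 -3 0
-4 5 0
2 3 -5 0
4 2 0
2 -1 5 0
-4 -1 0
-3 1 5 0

There are 2^5 = 32 truth assignments over (x1, x2, x3, x4, x5).
Split on x1. With x1 = True, the clauses containing x1 are satisfied and ¬x1 drops from the rest; 4 of the 2^4 = 16 assignments to the other variables satisfy what remains.
With x1 = False, by the same count on the reduced clause set, 2 assignments work.
(One model: x1=F, x2=T, x3=F, x4=F, x5=F.)
Total: 4 + 2 = 6.

6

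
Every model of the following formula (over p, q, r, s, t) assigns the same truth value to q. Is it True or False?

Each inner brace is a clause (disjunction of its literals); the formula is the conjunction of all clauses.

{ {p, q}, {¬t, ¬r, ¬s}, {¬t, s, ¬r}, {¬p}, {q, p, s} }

Suppose q = False.
From the singleton clause (p), p = True.
Now (¬p) is unsatisfied and unit — conflict.
So every satisfying assignment has q = True.

True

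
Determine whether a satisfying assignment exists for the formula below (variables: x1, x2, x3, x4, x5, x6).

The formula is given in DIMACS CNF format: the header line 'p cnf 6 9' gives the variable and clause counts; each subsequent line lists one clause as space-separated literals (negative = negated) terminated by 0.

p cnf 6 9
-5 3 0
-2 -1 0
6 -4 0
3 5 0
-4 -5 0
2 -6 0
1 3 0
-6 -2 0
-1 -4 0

Yes, satisfiable

Suppose x5 = False.
The clause (x3) is unit, so x3 = True.
Suppose x2 = True.
The clause (¬x1) is unit, so x1 = False.
The clause (¬x6) is unit, so x6 = False.
The clause (¬x4) is unit, so x4 = False.
This assignment satisfies each clause.
A satisfying assignment: x1: False, x2: True, x3: True, x4: False, x5: False, x6: False.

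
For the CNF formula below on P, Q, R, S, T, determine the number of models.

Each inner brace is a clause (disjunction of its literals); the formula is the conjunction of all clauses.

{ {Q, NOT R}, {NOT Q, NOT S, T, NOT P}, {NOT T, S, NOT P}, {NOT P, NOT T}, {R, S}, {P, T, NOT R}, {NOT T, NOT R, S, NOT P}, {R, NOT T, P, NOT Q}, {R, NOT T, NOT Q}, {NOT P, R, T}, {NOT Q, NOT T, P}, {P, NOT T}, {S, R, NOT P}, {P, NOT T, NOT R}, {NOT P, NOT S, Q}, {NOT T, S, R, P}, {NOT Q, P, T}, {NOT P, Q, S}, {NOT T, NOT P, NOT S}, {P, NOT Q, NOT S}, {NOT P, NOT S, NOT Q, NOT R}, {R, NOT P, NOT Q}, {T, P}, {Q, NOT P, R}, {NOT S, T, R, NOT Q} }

1

There are 2^5 = 32 truth assignments over (P, Q, R, S, T).
Split on Q. With Q = true, the clauses containing Q are satisfied and NOT Q drops from the rest; 1 of the 2^4 = 16 assignments to the other variables satisfy what remains.
With Q = false, by the same count on the reduced clause set, 0 assignments work.
(One model: P=T, Q=T, R=T, S=F, T=F.)
Total: 1 + 0 = 1.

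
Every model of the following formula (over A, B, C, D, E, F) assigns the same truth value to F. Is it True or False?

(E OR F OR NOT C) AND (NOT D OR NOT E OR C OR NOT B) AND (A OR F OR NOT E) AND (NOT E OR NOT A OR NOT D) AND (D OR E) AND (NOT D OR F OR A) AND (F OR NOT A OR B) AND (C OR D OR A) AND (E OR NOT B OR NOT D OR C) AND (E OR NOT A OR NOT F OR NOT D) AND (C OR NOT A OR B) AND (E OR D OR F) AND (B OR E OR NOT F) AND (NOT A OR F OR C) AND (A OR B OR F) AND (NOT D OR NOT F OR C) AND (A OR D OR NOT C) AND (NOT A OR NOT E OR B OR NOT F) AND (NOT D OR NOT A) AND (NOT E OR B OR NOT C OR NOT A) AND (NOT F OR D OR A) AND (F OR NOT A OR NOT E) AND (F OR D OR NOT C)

True

Suppose F = false.
Branch on E: set E = true.
From the singleton clause (A), A = true.
Now (NOT A) is unsatisfied and unit — conflict.
So E must be the other value — set E = false.
From the singleton clause (NOT C), C = false.
From the singleton clause (D), D = true.
From the singleton clause (A), A = true.
Now (NOT A) is unsatisfied and unit — conflict.
Either choice for E ends in contradiction.
So every satisfying assignment has F = True.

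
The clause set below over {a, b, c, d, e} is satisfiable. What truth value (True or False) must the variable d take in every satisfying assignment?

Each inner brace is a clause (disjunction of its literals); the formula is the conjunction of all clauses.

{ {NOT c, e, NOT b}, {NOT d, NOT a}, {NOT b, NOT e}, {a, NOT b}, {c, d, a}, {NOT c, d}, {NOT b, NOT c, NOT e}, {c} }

True

Suppose d = false.
From the singleton clause (NOT c), c = false.
Now (c) is unsatisfied and unit — conflict.
So every satisfying assignment has d = True.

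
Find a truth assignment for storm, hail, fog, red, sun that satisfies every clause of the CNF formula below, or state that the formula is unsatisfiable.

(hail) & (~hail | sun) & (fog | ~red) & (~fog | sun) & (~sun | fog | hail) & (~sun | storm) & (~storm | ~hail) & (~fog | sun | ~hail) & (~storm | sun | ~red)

UNSATISFIABLE

The clause (hail) is unit, so hail = 1.
The clause (sun) is unit, so sun = 1.
The clause (storm) is unit, so storm = 1.
Now (~storm) is unsatisfied and unit — conflict.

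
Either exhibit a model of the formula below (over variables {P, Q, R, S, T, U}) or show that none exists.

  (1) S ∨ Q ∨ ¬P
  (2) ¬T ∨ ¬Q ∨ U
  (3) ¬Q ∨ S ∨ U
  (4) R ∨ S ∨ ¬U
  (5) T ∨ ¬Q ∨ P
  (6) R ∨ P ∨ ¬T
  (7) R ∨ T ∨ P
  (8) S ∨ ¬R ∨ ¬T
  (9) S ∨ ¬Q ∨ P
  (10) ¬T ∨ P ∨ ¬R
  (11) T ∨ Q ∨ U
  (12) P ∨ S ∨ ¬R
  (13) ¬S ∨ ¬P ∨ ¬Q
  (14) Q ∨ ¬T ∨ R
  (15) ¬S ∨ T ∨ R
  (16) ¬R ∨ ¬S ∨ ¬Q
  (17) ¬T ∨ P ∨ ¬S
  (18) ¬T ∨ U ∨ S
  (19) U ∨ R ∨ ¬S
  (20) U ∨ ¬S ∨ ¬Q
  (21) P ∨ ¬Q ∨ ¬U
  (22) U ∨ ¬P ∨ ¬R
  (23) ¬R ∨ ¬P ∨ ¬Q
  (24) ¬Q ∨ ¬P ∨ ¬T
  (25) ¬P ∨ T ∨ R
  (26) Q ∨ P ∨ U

P ↦ False, Q ↦ False, R ↦ True, S ↦ True, T ↦ False, U ↦ True

Suppose S = True.
Suppose P = False.
(¬T) alone gives T = False.
(¬Q) alone gives Q = False.
(R) alone gives R = True.
(U) alone gives U = True.
This assignment satisfies each clause.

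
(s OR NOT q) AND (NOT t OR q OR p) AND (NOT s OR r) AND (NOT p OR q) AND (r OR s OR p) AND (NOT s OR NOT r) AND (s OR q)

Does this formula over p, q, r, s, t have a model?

Unsatisfiable

Suppose s = true.
The clause (r) is unit, so r = true.
Now (NOT r) is unsatisfied and unit — conflict.
Backtrack on s: now try s = false.
The clause (NOT q) is unit, so q = false.
Now (q) is unsatisfied and unit — conflict.
Both values of s lead to a conflict.
No assignment satisfies every clause.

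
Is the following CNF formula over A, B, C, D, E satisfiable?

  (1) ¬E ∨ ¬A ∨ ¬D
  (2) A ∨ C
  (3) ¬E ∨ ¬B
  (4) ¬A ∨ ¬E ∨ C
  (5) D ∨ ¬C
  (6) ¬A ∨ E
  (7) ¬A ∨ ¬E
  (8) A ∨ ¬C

Unsatisfiable

Suppose A = True.
(E) alone gives E = True.
Now (¬E) is unsatisfied and unit — conflict.
That branch fails; take A = False instead.
(C) alone gives C = True.
Now (¬C) is unsatisfied and unit — conflict.
Neither A = True nor A = False works.
No assignment satisfies every clause.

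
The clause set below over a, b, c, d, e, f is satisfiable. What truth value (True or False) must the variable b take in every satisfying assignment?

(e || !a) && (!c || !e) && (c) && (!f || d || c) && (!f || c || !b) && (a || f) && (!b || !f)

Suppose b = true.
From the singleton clause (c), c = true.
From the singleton clause (!e), e = false.
From the singleton clause (!a), a = false.
From the singleton clause (f), f = true.
That conflicts with the unit clause (!f).
So every satisfying assignment has b = False.

False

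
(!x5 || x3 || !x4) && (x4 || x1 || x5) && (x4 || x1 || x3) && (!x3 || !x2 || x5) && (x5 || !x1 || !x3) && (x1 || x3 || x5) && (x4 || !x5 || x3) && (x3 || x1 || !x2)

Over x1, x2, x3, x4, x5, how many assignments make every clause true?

There are 2^5 = 32 truth assignments over (x1, x2, x3, x4, x5).
Split on x4. With x4 = true, the clauses containing x4 are satisfied and !x4 drops from the rest; 7 of the 2^4 = 16 assignments to the other variables satisfy what remains.
With x4 = false, by the same count on the reduced clause set, 6 assignments work.
Total: 7 + 6 = 13.

13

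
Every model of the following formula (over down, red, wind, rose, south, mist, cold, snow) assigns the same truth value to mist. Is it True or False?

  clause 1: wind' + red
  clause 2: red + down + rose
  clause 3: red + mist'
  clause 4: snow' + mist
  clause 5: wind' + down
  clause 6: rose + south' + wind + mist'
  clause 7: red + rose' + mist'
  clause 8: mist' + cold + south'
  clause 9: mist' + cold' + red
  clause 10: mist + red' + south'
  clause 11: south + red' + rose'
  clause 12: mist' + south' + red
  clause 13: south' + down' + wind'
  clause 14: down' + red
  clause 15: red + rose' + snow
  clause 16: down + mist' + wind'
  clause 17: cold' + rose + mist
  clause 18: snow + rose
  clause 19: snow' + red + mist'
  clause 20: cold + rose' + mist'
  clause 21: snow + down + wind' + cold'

Suppose mist = 0.
Unit clause (snow') forces snow = 0.
Unit clause (rose) forces rose = 1.
Unit clause (red) forces red = 1.
Unit clause (south') forces south = 0.
That conflicts with the unit clause (south).
So every satisfying assignment has mist = True.

True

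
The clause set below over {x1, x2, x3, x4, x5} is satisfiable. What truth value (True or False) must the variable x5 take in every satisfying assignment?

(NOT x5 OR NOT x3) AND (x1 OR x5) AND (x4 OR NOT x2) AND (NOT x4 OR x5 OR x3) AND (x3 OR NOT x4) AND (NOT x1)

True

Suppose x5 = false.
From the singleton clause (x1), x1 = true.
That conflicts with the unit clause (NOT x1).
So every satisfying assignment has x5 = True.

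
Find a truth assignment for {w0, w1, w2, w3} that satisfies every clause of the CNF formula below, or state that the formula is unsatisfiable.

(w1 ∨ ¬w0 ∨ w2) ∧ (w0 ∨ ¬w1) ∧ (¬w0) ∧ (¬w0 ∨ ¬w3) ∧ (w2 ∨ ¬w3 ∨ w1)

Unit clause (¬w0) forces w0 = False.
Unit clause (¬w1) forces w1 = False.
Suppose w2 = False.
Unit clause (¬w3) forces w3 = False.
This assignment satisfies each clause.

w0: False, w1: False, w2: False, w3: False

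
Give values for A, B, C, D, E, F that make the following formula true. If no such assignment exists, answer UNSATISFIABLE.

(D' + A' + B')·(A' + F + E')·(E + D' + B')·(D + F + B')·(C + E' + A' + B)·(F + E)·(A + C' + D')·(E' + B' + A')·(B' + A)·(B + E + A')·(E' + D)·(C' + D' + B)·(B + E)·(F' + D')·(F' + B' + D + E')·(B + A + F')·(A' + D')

A: 1, B: 1, C: 0, D: 0, E: 0, F: 1

Try F = 1.
From the singleton clause (D'), D = 0.
From the singleton clause (E'), E = 0.
From the singleton clause (B), B = 1.
From the singleton clause (A), A = 1.
All clauses hold; C can take either value.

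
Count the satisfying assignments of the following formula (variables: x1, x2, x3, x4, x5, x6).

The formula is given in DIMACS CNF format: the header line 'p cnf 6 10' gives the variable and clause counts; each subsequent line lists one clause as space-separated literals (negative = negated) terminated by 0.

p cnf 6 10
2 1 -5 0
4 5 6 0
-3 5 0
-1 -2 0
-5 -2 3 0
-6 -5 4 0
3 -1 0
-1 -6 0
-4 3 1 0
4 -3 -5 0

There are 2^6 = 64 truth assignments over (x1, x2, x3, x4, x5, x6).
Split on x6. With x6 = True, the clauses containing x6 are satisfied and ¬x6 drops from the rest; 3 of the 2^5 = 32 assignments to the other variables satisfy what remains.
With x6 = False, by the same count on the reduced clause set, 2 assignments work.
(One model: x1=F, x2=F, x3=F, x4=F, x5=F, x6=T.)
Total: 3 + 2 = 5.

5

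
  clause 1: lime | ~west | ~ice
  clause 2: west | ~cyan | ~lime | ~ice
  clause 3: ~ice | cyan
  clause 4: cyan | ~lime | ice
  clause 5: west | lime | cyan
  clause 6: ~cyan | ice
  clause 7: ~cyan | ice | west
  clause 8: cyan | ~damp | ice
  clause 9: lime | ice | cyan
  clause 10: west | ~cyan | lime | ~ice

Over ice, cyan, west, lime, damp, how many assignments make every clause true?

There are 2^5 = 32 truth assignments over (ice, cyan, west, lime, damp).
Split on ice. With ice = 1, the clauses containing ice are satisfied and ~ice drops from the rest; 2 of the 2^4 = 16 assignments to the other variables satisfy what remains.
With ice = 0, by the same count on the reduced clause set, 0 assignments work.
Total: 2 + 0 = 2.

2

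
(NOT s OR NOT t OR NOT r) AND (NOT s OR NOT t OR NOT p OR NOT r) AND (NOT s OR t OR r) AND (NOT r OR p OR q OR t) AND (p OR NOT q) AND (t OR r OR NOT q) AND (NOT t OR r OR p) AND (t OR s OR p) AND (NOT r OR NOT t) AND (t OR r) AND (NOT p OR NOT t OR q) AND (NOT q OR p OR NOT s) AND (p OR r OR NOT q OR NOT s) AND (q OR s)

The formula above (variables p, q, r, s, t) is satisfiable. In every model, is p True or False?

Suppose p = false.
(NOT q) alone gives q = false.
(s) alone gives s = true.
Try t = false.
(r) alone gives r = true.
That conflicts with the unit clause (NOT r).
So t must be the other value — set t = true.
(NOT r) alone gives r = false.
That conflicts with the unit clause (r).
Both values of t lead to a conflict.
So every satisfying assignment has p = True.

True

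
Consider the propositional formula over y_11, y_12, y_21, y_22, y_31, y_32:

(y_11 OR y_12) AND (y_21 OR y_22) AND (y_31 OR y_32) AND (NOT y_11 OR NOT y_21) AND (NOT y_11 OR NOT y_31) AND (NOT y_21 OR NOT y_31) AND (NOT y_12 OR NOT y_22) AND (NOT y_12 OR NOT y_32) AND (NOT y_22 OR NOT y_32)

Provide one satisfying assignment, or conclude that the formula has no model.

UNSATISFIABLE

Suppose y_11 = true.
The clause (NOT y_21) is unit, so y_21 = false.
The clause (y_22) is unit, so y_22 = true.
The clause (NOT y_31) is unit, so y_31 = false.
The clause (y_32) is unit, so y_32 = true.
Now (NOT y_32) is unsatisfied and unit — conflict.
Backtrack on y_11: now try y_11 = false.
The clause (y_12) is unit, so y_12 = true.
The clause (NOT y_22) is unit, so y_22 = false.
The clause (y_21) is unit, so y_21 = true.
The clause (NOT y_31) is unit, so y_31 = false.
The clause (y_32) is unit, so y_32 = true.
Now (NOT y_32) is unsatisfied and unit — conflict.
Both values of y_11 lead to a conflict.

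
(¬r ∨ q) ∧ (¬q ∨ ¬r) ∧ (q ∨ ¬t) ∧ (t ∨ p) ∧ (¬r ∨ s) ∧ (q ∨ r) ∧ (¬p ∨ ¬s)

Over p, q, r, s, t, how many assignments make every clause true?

There are 2^5 = 32 truth assignments over (p, q, r, s, t).
Split on s. With s = True, the clauses containing s are satisfied and ¬s drops from the rest; 1 of the 2^4 = 16 assignments to the other variables satisfy what remains.
With s = False, by the same count on the reduced clause set, 3 assignments work.
Total: 1 + 3 = 4.

4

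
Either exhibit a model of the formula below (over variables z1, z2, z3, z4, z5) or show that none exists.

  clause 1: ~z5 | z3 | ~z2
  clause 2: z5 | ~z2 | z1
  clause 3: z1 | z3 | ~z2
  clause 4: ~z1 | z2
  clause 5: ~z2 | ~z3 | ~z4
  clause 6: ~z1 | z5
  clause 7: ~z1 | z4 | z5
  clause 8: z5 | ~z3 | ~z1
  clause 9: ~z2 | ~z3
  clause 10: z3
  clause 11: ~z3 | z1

(z3) alone gives z3 = 1.
(~z2) alone gives z2 = 0.
(~z1) alone gives z1 = 0.
But (z1) is also a unit clause — contradiction.

UNSATISFIABLE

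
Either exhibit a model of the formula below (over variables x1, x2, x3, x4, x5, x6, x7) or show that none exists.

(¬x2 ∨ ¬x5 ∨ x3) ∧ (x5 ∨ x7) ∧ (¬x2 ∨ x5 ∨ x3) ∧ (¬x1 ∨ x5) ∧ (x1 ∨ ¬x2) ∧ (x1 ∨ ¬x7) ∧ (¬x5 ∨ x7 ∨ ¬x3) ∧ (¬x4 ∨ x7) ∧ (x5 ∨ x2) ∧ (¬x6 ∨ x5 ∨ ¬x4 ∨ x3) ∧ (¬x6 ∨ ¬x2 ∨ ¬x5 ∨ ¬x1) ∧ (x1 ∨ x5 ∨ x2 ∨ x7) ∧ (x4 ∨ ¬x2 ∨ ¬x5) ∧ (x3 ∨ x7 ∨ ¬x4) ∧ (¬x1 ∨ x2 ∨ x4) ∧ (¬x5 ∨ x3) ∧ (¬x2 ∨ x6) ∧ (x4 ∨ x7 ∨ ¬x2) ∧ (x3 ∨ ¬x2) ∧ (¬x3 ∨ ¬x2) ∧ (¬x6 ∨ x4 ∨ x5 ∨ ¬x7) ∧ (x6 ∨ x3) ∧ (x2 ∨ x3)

x1: True, x2: False, x3: True, x4: True, x5: True, x6: False, x7: True

Suppose x5 = True.
Unit clause (x3) forces x3 = True.
Unit clause (x7) forces x7 = True.
Unit clause (x1) forces x1 = True.
Unit clause (¬x2) forces x2 = False.
Unit clause (x4) forces x4 = True.
All clauses hold; x6 can take either value.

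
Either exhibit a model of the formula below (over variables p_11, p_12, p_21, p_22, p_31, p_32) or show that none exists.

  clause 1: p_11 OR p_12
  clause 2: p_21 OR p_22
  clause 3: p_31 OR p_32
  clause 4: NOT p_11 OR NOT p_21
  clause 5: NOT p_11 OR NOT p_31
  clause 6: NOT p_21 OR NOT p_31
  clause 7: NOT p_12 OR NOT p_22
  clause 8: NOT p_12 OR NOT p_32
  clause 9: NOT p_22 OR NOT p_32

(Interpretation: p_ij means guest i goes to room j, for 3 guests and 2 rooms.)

Branch on p_11: set p_11 = true.
Unit clause (NOT p_21) forces p_21 = false.
Unit clause (p_22) forces p_22 = true.
Unit clause (NOT p_31) forces p_31 = false.
Unit clause (p_32) forces p_32 = true.
But (NOT p_32) is also a unit clause — contradiction.
Backtrack on p_11: now try p_11 = false.
Unit clause (p_12) forces p_12 = true.
Unit clause (NOT p_22) forces p_22 = false.
Unit clause (p_21) forces p_21 = true.
Unit clause (NOT p_31) forces p_31 = false.
Unit clause (p_32) forces p_32 = true.
But (NOT p_32) is also a unit clause — contradiction.
Either choice for p_11 ends in contradiction.

UNSATISFIABLE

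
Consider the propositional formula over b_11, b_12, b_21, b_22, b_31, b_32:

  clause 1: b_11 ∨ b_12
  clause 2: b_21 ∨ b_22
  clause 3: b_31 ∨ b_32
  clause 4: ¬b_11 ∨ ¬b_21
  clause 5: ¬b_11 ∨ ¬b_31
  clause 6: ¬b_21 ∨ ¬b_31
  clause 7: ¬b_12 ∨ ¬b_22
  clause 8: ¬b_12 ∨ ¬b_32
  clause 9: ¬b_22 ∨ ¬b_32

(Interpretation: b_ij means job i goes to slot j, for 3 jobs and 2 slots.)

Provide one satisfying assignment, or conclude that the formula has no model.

UNSATISFIABLE

Case b_11 = True:
(¬b_21) alone gives b_21 = False.
(b_22) alone gives b_22 = True.
(¬b_31) alone gives b_31 = False.
(b_32) alone gives b_32 = True.
That conflicts with the unit clause (¬b_32).
That branch fails; take b_11 = False instead.
(b_12) alone gives b_12 = True.
(¬b_22) alone gives b_22 = False.
(b_21) alone gives b_21 = True.
(¬b_31) alone gives b_31 = False.
(b_32) alone gives b_32 = True.
That conflicts with the unit clause (¬b_32).
Either choice for b_11 ends in contradiction.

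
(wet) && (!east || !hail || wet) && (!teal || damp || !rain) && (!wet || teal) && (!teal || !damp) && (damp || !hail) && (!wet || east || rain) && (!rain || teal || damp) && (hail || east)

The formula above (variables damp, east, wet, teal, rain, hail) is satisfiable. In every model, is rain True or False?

Suppose rain = true.
From the singleton clause (wet), wet = true.
From the singleton clause (teal), teal = true.
From the singleton clause (damp), damp = true.
But (!damp) is also a unit clause — contradiction.
So every satisfying assignment has rain = False.

False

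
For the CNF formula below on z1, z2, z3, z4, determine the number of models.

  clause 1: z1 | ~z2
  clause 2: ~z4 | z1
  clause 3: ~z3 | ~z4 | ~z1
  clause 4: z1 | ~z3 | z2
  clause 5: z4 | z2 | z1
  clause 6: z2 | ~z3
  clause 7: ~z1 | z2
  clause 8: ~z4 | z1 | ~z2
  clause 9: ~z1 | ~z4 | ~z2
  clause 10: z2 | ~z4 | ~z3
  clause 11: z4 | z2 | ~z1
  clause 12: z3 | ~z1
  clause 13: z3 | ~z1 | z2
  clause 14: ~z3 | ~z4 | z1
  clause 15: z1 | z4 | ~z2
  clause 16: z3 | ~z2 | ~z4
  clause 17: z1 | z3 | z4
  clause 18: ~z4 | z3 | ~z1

1

There are 2^4 = 16 truth assignments over (z1, z2, z3, z4).
Check each against the 18 clauses (columns in the order z1, z2, z3, z4):
  F F F F  ✗ fails (z4 | z2 | z1)
  F F F T  ✗ fails (~z4 | z1)
  F F T F  ✗ fails (z1 | ~z3 | z2)
  F F T T  ✗ fails (~z4 | z1)
  F T F F  ✗ fails (z1 | ~z2)
  F T F T  ✗ fails (z1 | ~z2)
  F T T F  ✗ fails (z1 | ~z2)
  F T T T  ✗ fails (z1 | ~z2)
  T F F F  ✗ fails (~z1 | z2)
  T F F T  ✗ fails (~z1 | z2)
  T F T F  ✗ fails (z2 | ~z3)
  T F T T  ✗ fails (~z3 | ~z4 | ~z1)
  T T F F  ✗ fails (z3 | ~z1)
  T T F T  ✗ fails (~z1 | ~z4 | ~z2)
  T T T F  ✓ satisfies all
  T T T T  ✗ fails (~z3 | ~z4 | ~z1)
1 of the 16 rows is a model.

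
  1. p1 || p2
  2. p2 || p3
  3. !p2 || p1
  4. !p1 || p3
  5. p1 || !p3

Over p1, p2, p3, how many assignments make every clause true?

There are 2^3 = 8 truth assignments over (p1, p2, p3).
Split on p3. With p3 = true, the clauses containing p3 are satisfied and !p3 drops from the rest; 2 of the 2^2 = 4 assignments to the other variables satisfy what remains.
With p3 = false, by the same count on the reduced clause set, 0 assignments work.
Total: 2 + 0 = 2.

2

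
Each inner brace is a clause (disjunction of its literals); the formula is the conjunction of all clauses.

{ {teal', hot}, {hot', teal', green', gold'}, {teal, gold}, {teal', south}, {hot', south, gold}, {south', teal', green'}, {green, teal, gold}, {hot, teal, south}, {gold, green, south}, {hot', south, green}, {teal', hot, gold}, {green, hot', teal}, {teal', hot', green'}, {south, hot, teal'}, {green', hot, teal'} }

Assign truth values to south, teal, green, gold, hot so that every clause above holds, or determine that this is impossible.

Suppose teal = 1.
The clause (hot) is unit, so hot = 1.
The clause (south) is unit, so south = 1.
The clause (green') is unit, so green = 0.
Every clause is now satisfied; gold is unconstrained.

south=1,  teal=1,  green=0,  gold=0,  hot=1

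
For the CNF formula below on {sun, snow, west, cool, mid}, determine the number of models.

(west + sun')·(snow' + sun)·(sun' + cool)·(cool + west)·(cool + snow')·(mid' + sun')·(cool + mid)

There are 2^5 = 32 truth assignments over (sun, snow, west, cool, mid).
Split on sun. With sun = 1, the clauses containing sun are satisfied and sun' drops from the rest; 2 of the 2^4 = 16 assignments to the other variables satisfy what remains.
With sun = 0, by the same count on the reduced clause set, 5 assignments work.
(One model: sun=F, snow=F, west=F, cool=T, mid=F.)
Total: 2 + 5 = 7.

7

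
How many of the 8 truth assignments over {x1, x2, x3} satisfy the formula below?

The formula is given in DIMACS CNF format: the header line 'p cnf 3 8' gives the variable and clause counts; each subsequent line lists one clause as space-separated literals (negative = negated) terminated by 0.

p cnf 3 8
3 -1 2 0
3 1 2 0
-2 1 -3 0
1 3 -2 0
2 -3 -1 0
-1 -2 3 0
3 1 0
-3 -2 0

There are 2^3 = 8 truth assignments over (x1, x2, x3).
Check each against the 8 clauses (columns in the order x1, x2, x3):
  F F F  ✗ fails (x3 ∨ x1 ∨ x2)
  F F T  ✓ satisfies all
  F T F  ✗ fails (x1 ∨ x3 ∨ ¬x2)
  F T T  ✗ fails (¬x2 ∨ x1 ∨ ¬x3)
  T F F  ✗ fails (x3 ∨ ¬x1 ∨ x2)
  T F T  ✗ fails (x2 ∨ ¬x3 ∨ ¬x1)
  T T F  ✗ fails (¬x1 ∨ ¬x2 ∨ x3)
  T T T  ✗ fails (¬x3 ∨ ¬x2)
1 of the 8 rows is a model.

1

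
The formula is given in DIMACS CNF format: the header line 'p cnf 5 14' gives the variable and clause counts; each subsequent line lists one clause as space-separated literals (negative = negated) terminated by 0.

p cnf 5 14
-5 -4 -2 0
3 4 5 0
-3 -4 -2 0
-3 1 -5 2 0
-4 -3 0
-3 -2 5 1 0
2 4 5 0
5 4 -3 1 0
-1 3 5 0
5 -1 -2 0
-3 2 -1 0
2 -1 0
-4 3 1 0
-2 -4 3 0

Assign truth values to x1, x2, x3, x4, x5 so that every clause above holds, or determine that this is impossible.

Try x4 = False.
Try x3 = True.
Try x2 = True.
Try x5 = True.
No clause remains; x1 is free.

x1 ↦ True,  x2 ↦ True,  x3 ↦ True,  x4 ↦ False,  x5 ↦ True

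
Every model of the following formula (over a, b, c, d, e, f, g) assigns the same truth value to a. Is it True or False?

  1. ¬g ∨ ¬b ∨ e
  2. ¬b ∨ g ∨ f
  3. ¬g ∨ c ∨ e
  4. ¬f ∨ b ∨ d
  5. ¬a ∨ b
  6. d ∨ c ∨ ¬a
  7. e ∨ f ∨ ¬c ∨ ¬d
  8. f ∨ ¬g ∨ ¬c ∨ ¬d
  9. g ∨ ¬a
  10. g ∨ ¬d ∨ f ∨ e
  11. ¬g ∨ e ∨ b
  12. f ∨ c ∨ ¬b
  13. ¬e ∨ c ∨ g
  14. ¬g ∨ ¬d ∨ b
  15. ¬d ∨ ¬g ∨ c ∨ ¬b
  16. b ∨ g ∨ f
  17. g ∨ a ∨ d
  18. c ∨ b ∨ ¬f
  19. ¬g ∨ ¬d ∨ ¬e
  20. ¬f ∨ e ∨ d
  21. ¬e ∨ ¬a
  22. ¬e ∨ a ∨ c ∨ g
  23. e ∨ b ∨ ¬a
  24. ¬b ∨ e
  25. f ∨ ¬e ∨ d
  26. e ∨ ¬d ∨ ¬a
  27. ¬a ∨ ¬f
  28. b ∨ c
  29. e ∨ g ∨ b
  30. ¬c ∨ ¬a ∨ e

False

Suppose a = True.
Unit clause (b) forces b = True.
Unit clause (g) forces g = True.
Unit clause (e) forces e = True.
Now (¬e) is unsatisfied and unit — conflict.
So every satisfying assignment has a = False.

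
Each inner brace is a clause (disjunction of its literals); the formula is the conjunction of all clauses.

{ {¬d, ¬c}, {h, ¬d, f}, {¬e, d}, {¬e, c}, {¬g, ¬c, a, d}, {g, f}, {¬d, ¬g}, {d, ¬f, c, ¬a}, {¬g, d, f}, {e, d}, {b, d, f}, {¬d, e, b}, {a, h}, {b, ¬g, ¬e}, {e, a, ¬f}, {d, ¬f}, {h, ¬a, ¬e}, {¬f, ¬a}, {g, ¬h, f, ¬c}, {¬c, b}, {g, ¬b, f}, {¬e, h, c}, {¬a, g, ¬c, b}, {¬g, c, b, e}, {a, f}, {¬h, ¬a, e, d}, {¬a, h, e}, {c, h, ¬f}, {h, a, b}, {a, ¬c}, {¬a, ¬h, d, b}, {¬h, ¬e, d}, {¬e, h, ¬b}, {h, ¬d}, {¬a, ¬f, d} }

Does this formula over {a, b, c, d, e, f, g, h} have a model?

Case d = False:
Unit clause (¬e) forces e = False.
Now (e) is unsatisfied and unit — conflict.
Backtrack on d: now try d = True.
Unit clause (¬c) forces c = False.
Unit clause (¬e) forces e = False.
Unit clause (¬g) forces g = False.
Unit clause (f) forces f = True.
Unit clause (b) forces b = True.
Unit clause (a) forces a = True.
Now (¬a) is unsatisfied and unit — conflict.
Either choice for d ends in contradiction.
No assignment satisfies every clause.

Unsatisfiable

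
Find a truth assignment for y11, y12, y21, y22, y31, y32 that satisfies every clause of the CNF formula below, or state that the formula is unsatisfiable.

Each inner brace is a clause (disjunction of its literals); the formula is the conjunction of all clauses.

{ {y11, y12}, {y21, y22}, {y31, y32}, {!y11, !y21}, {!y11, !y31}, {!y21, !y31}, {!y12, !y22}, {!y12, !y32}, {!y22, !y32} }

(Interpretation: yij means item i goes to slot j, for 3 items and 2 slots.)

UNSATISFIABLE

Case y11 = true:
Unit clause (!y21) forces y21 = false.
Unit clause (y22) forces y22 = true.
Unit clause (!y31) forces y31 = false.
Unit clause (y32) forces y32 = true.
But (!y32) is also a unit clause — contradiction.
Backtrack on y11: now try y11 = false.
Unit clause (y12) forces y12 = true.
Unit clause (!y22) forces y22 = false.
Unit clause (y21) forces y21 = true.
Unit clause (!y31) forces y31 = false.
Unit clause (y32) forces y32 = true.
But (!y32) is also a unit clause — contradiction.
Either choice for y11 ends in contradiction.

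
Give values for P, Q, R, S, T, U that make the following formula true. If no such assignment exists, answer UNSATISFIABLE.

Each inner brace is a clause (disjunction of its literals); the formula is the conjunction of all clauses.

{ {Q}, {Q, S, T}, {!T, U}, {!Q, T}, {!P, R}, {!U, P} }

P: true,  Q: true,  R: true,  S: false,  T: true,  U: true

The clause (Q) is unit, so Q = true.
The clause (T) is unit, so T = true.
The clause (U) is unit, so U = true.
The clause (P) is unit, so P = true.
The clause (R) is unit, so R = true.
Every clause is now satisfied; S is unconstrained.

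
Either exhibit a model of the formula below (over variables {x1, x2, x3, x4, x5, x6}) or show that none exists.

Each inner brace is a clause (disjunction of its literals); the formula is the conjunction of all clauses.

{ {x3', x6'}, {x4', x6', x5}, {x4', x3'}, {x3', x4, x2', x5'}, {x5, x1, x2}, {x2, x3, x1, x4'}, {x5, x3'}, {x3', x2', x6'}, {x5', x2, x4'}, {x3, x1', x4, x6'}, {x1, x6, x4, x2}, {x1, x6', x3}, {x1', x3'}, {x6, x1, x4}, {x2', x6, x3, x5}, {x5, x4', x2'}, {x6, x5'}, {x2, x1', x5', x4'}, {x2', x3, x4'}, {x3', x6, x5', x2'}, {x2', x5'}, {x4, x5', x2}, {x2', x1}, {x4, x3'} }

Branch on x3: set x3 = 0.
Branch on x1: set x1 = 1.
Branch on x4: set x4 = 1.
(x2') alone gives x2 = 0.
(x5') alone gives x5 = 0.
(x6') alone gives x6 = 0.
This assignment satisfies each clause.

x1: 1,  x2: 0,  x3: 0,  x4: 1,  x5: 0,  x6: 0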